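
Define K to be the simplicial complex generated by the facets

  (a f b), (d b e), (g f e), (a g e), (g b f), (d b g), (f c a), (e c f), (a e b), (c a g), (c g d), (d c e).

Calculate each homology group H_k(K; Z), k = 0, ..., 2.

Take the total order a < b < c < d < e < f < g on the vertex set. Then K (dimension 2) consists of the simplices:

  0-simplices (7): a, b, c, d, e, f, g
  1-simplices (18): ab, ac, ae, af, ag, bd, be, bf, bg, cd, ce, cf, cg, de, dg, ef, eg, fg
  2-simplices (12): abe, abf, acf, acg, aeg, bde, bdg, bfg, cde, cdg, cef, efg

giving chain groups C_0 ≅ Z^7, C_1 ≅ Z^18, C_2 ≅ Z^12.

Boundary ∂_1: C_1 → C_0 maps an edge to its endpoints' difference, ∂[p,q] = q − p. For instance
  ∂cg = g − c.
The 7×18 boundary matrix has rank 6 and Smith normal form diag(1,1,1,1,1,1).

Boundary ∂_2: C_2 → C_1 sends each 2-simplex [p,q,r] to [q,r] − [p,r] + [p,q]. For instance
  ∂acf = cf − af + ac,
  ∂acg = cg − ag + ac.
The 18×12 boundary matrix has rank 12 and Smith normal form diag(1,1,1,1,1,1,1,1,1,1,1,2).

Now H_k = ker ∂_k / im ∂_{k+1}, so:

  H_0: rank C_0 − rank ∂_1 = 7 − 6 = 1, and the invariant factors of ∂_1 are all 1, so H_0 = Z.
  H_1: rank ker ∂_1 − rank ∂_2 = (18 − 6) − 12 = 0, and ∂_2 has invariant factor 2 > 1, so H_1 = Z/2.
  H_2: rank ker ∂_2 − rank ∂_3 = (12 − 12) − 0 = 0, and there is no ∂_3, so H_2 = 0.

H_0 = Z,  H_1 = Z/2,  H_2 = 0.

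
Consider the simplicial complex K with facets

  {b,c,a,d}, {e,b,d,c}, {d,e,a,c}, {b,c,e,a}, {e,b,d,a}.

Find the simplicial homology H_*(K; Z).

Order the vertices as a < b < c < d < e. Listing each simplex with vertices in this order, K has dimension 3 with simplices:

  0-simplices (5): a, b, c, d, e
  1-simplices (10): ab, ac, ad, ae, bc, bd, be, cd, ce, de
  2-simplices (10): abc, abd, abe, acd, ace, ade, bcd, bce, bde, cde
  3-simplices (5): abcd, abce, abde, acde, bcde

Hence C_0 ≅ Z^5, C_1 ≅ Z^10, C_2 ≅ Z^10, C_3 ≅ Z^5.

Boundary ∂_1: C_1 → C_0 sends each edge [p,q] (with p < q) to q − p. For instance
  ∂ab = b − a.
This gives a 5×10 integer matrix of rank 4; reducing to Smith normal form yields diagonal entries (1,1,1,1).

∂_2: C_2 → C_1 acts by ∂[p,q,r] = [q,r] − [p,r] + [p,q]. For instance
  ∂ade = de − ae + ad,
  ∂bde = de − be + bd.
The 10×10 boundary matrix has rank 6 and Smith normal form diag(1,1,1,1,1,1).

The boundary map ∂_3: C_3 → C_2 sends each 3-simplex σ to the alternating sum Σ_i (−1)^i (σ with its i-th vertex removed). For instance
  ∂abce = bce − ace + abe − abc,
  ∂acde = cde − ade + ace − acd.
This gives a 10×5 integer matrix of rank 4; reducing to Smith normal form yields diagonal entries (1,1,1,1).

Now H_k = ker ∂_k / im ∂_{k+1}, so:

  H_0: rank C_0 − rank ∂_1 = 5 − 4 = 1, and the invariant factors of ∂_1 are all 1, so H_0 = Z.
  H_1: rank ker ∂_1 − rank ∂_2 = (10 − 4) − 6 = 0, and the invariant factors of ∂_2 are all 1, so H_1 = 0.
  H_2: rank ker ∂_2 − rank ∂_3 = (10 − 6) − 4 = 0, and the invariant factors of ∂_3 are all 1, so H_2 = 0.
  H_3: rank ker ∂_3 − rank ∂_4 = (5 − 4) − 0 = 1, and there is no ∂_4, so H_3 = Z.

As a check, the Euler characteristic is 5 − 10 + 10 − 5 = 0, which agrees with 1 − 0 + 0 − 1 = 0.
(K is a triangulation of the 3-sphere S^3.)

H_0 = Z,  H_1 = 0,  H_2 = 0,  H_3 = Z.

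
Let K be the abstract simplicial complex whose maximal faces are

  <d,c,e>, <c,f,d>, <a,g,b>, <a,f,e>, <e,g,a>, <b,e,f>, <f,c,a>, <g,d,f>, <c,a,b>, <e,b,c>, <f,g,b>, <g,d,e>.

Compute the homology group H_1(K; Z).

H_1 ≅ Z/2Z.

We work with the vertex ordering a < b < c < d < e < f < g. The simplices of K, each written with vertices in increasing order, are:

  0-simplices (7): a, b, c, d, e, f, g
  1-simplices (18): ab, ac, ae, af, ag, bc, be, bf, bg, cd, ce, cf, de, df, dg, ef, eg, fg
  2-simplices (12): abc, abg, acf, aef, aeg, bce, bef, bfg, cde, cdf, deg, dfg

Hence C_0 ≅ Z^7, C_1 ≅ Z^18, C_2 ≅ Z^12.

The boundary map ∂_1: C_1 → C_0 maps an edge to its endpoints' difference, ∂[p,q] = q − p. For instance
  ∂ef = f − e.
This gives a 7×18 integer matrix of rank 6; reducing to Smith normal form yields diagonal entries (1,1,1,1,1,1).

∂_2: C_2 → C_1 maps a triangle to the signed sum of its edges. For instance
  ∂deg = eg − dg + de,
  ∂abg = bg − ag + ab.
This gives a 18×12 integer matrix of rank 12; reducing to Smith normal form yields diagonal entries (1,1,1,1,1,1,1,1,1,1,1,2).

Reading off H_k = ker ∂_k / im ∂_{k+1}:

  H_1: rank ker ∂_1 − rank ∂_2 = (18 − 6) − 12 = 0, and ∂_2 has invariant factor 2 > 1, so H_1 = Z/2Z.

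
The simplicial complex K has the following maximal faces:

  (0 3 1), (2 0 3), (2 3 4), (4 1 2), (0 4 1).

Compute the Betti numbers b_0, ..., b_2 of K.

We work with the vertex ordering 0 < 1 < 2 < 3 < 4. The simplices of K, each written with vertices in increasing order, are:

  0-simplices (5): [0], [1], [2], [3], [4]
  1-simplices (10): [0,1], [0,2], [0,3], [0,4], [1,2], [1,3], [1,4], [2,3], [2,4], [3,4]
  2-simplices (5): [0,1,3], [0,1,4], [0,2,3], [1,2,4], [2,3,4]

so the chain groups are C_0 ≅ Z^5, C_1 ≅ Z^10, C_2 ≅ Z^5.

Boundary ∂_1: C_1 → C_0 maps an edge to its endpoints' difference, ∂[p,q] = q − p. For instance
  ∂[1,4] = [4] − [1].
The resulting 5×10 matrix has rank 4, and its Smith normal form has invariant factors (1,1,1,1).

The boundary map ∂_2: C_2 → C_1 sends each 2-simplex [p,q,r] to [q,r] − [p,r] + [p,q]. For instance
  ∂[2,3,4] = [3,4] − [2,4] + [2,3],
  ∂[0,1,4] = [1,4] − [0,4] + [0,1].
This gives a 10×5 integer matrix of rank 5; reducing to Smith normal form yields diagonal entries (1,1,1,1,1).

Reading off H_k = ker ∂_k / im ∂_{k+1}:

  H_0: rank C_0 − rank ∂_1 = 5 − 4 = 1, and the invariant factors of ∂_1 are all 1, so H_0 = Z.
  H_1: rank ker ∂_1 − rank ∂_2 = (10 − 4) − 5 = 1, and the invariant factors of ∂_2 are all 1, so H_1 = Z.
  H_2: rank ker ∂_2 − rank ∂_3 = (5 − 5) − 0 = 0, and there is no ∂_3, so H_2 = 0.

As a check, the Euler characteristic is 5 − 10 + 5 = 0, which agrees with 1 − 1 + 0 = 0.
(K is a triangulation of the Möbius band.)

Hence the Betti numbers are b_0 = 1, b_1 = 1, b_2 = 0.

b_0 = 1, b_1 = 1, b_2 = 0.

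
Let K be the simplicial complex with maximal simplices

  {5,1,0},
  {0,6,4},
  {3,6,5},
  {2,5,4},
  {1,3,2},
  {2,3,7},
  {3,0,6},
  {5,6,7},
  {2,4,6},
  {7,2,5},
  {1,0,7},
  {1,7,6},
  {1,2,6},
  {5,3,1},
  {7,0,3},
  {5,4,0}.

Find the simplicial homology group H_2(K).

K has 8 vertices, 24 edges, 16 triangles.
rank ∂_2 = 15, rank ∂_3 = 0 ⇒ b_2 = 16 − 15 − 0 = 1. So H_2 ≅ Z.

H_2 ≅ Z.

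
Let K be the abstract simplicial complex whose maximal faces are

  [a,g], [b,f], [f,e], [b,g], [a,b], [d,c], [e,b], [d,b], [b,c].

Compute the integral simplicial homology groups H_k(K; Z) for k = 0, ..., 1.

H_0 = Z,  H_1 = Z^3.

Order the vertices as a < b < c < d < e < f < g. Listing each simplex with vertices in this order, K has dimension 1 with simplices:

  0-simplices (7): a, b, c, d, e, f, g
  1-simplices (9): ab, ag, bc, bd, be, bf, bg, cd, ef

giving chain groups C_0 ≅ Z^7, C_1 ≅ Z^9.

∂_1: C_1 → C_0 maps an edge to its endpoints' difference, ∂[p,q] = q − p.
The resulting 7×9 matrix has rank 6, and its Smith normal form has invariant factors (1,1,1,1,1,1).

Reading off H_k = ker ∂_k / im ∂_{k+1}:

  H_0: rank C_0 − rank ∂_1 = 7 − 6 = 1, and the invariant factors of ∂_1 are all 1, so H_0 ≅ Z.
  H_1: rank ker ∂_1 − rank ∂_2 = (9 − 6) − 0 = 3, and there is no ∂_2, so H_1 ≅ Z^3.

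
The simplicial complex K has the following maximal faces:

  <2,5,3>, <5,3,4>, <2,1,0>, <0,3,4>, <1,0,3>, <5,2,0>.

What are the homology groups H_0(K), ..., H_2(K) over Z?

Fix the vertex order 0 < 1 < 2 < 3 < 4 < 5 and write every simplex with vertices in increasing order. Then dim K = 2 and the simplices of K are:

  0-simplices (6): [0], [1], [2], [3], [4], [5]
  1-simplices (12): [0,1], [0,2], [0,3], [0,4], [0,5], [1,2], [1,3], [2,3], [2,5], [3,4], [3,5], [4,5]
  2-simplices (6): [0,1,2], [0,1,3], [0,2,5], [0,3,4], [2,3,5], [3,4,5]

so the chain groups are C_0 ≅ Z^6, C_1 ≅ Z^12, C_2 ≅ Z^6.

The boundary map ∂_1: C_1 → C_0 is given by ∂[p,q] = [q] − [p].
The resulting 6×12 matrix has rank 5, and its Smith normal form has invariant factors (1,1,1,1,1).

The boundary map ∂_2: C_2 → C_1 maps a triangle to the signed sum of its edges. For instance
  ∂[0,1,3] = [1,3] − [0,3] + [0,1],
  ∂[3,4,5] = [4,5] − [3,5] + [3,4].
The resulting 12×6 matrix has rank 6, and its Smith normal form has invariant factors (1,1,1,1,1,1).

Computing H_k = (kernel of ∂_k) / (image of ∂_{k+1}):

  H_0: rank C_0 − rank ∂_1 = 6 − 5 = 1, and the invariant factors of ∂_1 are all 1, so H_0 ≅ Z.
  H_1: rank ker ∂_1 − rank ∂_2 = (12 − 5) − 6 = 1, and the invariant factors of ∂_2 are all 1, so H_1 ≅ Z.
  H_2: rank ker ∂_2 − rank ∂_3 = (6 − 6) − 0 = 0, and there is no ∂_3, so H_2 ≅ 0.

(K is a triangulation of the cylinder S^1 x I.)

H_0 ≅ Z,  H_1 ≅ Z,  H_2 = 0.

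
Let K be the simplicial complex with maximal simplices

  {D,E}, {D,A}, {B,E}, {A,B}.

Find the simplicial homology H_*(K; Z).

Order the vertices as A < B < D < E. Listing each simplex with vertices in this order, K has dimension 1 with simplices:

  0-simplices (4): A, B, D, E
  1-simplices (4): AB, AD, BE, DE

giving chain groups C_0 ≅ Z^4, C_1 ≅ Z^4.

Boundary ∂_1: C_1 → C_0 is given by ∂[p,q] = [q] − [p]. For instance
  ∂AB = B − A.
As a 4×4 matrix over Z this has rank 3, with invariant factors (1,1,1).

Computing H_k = (kernel of ∂_k) / (image of ∂_{k+1}):

  H_0: rank C_0 − rank ∂_1 = 4 − 3 = 1, and the invariant factors of ∂_1 are all 1, so H_0 ≅ Z.
  H_1: rank ker ∂_1 − rank ∂_2 = (4 − 3) − 0 = 1, and there is no ∂_2, so H_1 ≅ Z.

(K is a triangulation of the circle S^1.)

H_0 ≅ Z,  H_1 ≅ Z.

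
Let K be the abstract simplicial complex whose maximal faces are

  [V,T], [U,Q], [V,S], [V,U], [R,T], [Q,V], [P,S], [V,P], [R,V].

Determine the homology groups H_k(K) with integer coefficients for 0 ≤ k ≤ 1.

K has 7 vertices, 9 edges.
rank ∂_0 = 0, rank ∂_1 = 6 ⇒ b_0 = 7 − 0 − 6 = 1; all invariant factors of ∂_1 are 1 so no torsion. So H_0 ≅ Z.
rank ∂_1 = 6, rank ∂_2 = 0 ⇒ b_1 = 9 − 6 − 0 = 3. So H_1 ≅ Z^3.

H_0 ≅ Z,  H_1 ≅ Z^3.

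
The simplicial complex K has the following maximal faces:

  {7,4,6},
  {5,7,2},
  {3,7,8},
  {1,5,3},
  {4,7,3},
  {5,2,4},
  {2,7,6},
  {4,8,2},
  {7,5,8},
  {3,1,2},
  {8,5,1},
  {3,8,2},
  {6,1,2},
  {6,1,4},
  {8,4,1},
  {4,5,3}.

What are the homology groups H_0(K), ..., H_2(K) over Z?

H_0 = Z,  H_1 = Z^2,  H_2 = Z.

K has 8 vertices, 24 edges, 16 triangles.
rank ∂_0 = 0, rank ∂_1 = 7 ⇒ b_0 = 8 − 0 − 7 = 1; all invariant factors of ∂_1 are 1 so no torsion. So H_0 ≅ Z.
rank ∂_1 = 7, rank ∂_2 = 15 ⇒ b_1 = 24 − 7 − 15 = 2; all invariant factors of ∂_2 are 1 so no torsion. So H_1 ≅ Z^2.
rank ∂_2 = 15, rank ∂_3 = 0 ⇒ b_2 = 16 − 15 − 0 = 1. So H_2 ≅ Z.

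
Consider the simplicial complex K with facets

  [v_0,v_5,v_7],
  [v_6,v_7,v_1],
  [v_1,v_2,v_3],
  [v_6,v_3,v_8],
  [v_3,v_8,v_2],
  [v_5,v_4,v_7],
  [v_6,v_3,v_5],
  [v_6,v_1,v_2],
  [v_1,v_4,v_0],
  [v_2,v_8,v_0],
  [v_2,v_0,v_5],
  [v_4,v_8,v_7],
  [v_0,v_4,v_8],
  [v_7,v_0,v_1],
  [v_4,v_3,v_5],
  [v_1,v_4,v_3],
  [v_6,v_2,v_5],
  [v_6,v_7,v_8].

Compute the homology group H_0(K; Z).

H_0 = Z.

Order the vertices as v_0 < v_1 < v_2 < v_3 < v_4 < v_5 < v_6 < v_7 < v_8. Listing each simplex with vertices in this order, K has dimension 2 with simplices:

  0-simplices (9): [v_0], [v_1], [v_2], [v_3], [v_4], [v_5], [v_6], [v_7], [v_8]
  1-simplices (27): (27 of them)
  2-simplices (18): (18 of them)

giving chain groups C_0 ≅ Z^9, C_1 ≅ Z^27, C_2 ≅ Z^18.

∂_1: C_1 → C_0 is given by ∂[p,q] = [q] − [p]. For instance
  ∂[v_7,v_8] = [v_8] − [v_7].
The 9×27 boundary matrix has rank 8 and Smith normal form diag(1,1,1,1,1,1,1,1).

Boundary ∂_2: C_2 → C_1 maps a triangle to the signed sum of its edges. For instance
  ∂[v_0,v_2,v_8] = [v_2,v_8] − [v_0,v_8] + [v_0,v_2],
  ∂[v_2,v_3,v_8] = [v_3,v_8] − [v_2,v_8] + [v_2,v_3].
As a 27×18 matrix over Z this has rank 18, with invariant factors (1,1,1,1,1,1,1,1,1,1,1,1,1,1,1,1,1,2).

Now H_k = ker ∂_k / im ∂_{k+1}, so:

  H_0: rank C_0 − rank ∂_1 = 9 − 8 = 1, and the invariant factors of ∂_1 are all 1, so H_0 = Z.

(K is a triangulation of the Klein bottle.)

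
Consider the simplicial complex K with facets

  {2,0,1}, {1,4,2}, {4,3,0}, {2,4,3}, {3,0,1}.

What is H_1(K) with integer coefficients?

H_1 = Z.

K has 5 vertices, 10 edges, 5 triangles.
rank ∂_1 = 4, rank ∂_2 = 5 ⇒ b_1 = 10 − 4 − 5 = 1; all invariant factors of ∂_2 are 1 so no torsion. So H_1 = Z.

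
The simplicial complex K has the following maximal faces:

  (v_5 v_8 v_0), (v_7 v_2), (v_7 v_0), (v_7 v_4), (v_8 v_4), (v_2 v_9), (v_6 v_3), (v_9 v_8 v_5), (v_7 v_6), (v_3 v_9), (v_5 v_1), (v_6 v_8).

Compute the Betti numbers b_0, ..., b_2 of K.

Take the total order v_0 < v_1 < v_2 < v_3 < v_4 < v_5 < v_6 < v_7 < v_8 < v_9 on the vertex set. Then K (dimension 2) consists of the simplices:

  0-simplices (10): [v_0], [v_1], [v_2], [v_3], [v_4], [v_5], [v_6], [v_7], [v_8], [v_9]
  1-simplices (15): (15 of them)
  2-simplices (2): [v_0,v_5,v_8], [v_5,v_8,v_9]

giving chain groups C_0 ≅ Z^10, C_1 ≅ Z^15, C_2 ≅ Z^2.

Boundary ∂_1: C_1 → C_0 is given by ∂[p,q] = [q] − [p].
The 10×15 boundary matrix has rank 9 and Smith normal form diag(1,1,1,1,1,1,1,1,1).

∂_2: C_2 → C_1 sends each 2-simplex [p,q,r] to [q,r] − [p,r] + [p,q]. For instance
  ∂[v_5,v_8,v_9] = [v_8,v_9] − [v_5,v_9] + [v_5,v_8],
  ∂[v_0,v_5,v_8] = [v_5,v_8] − [v_0,v_8] + [v_0,v_5].
The resulting 15×2 matrix has rank 2, and its Smith normal form has invariant factors (1,1).

Computing H_k = (kernel of ∂_k) / (image of ∂_{k+1}):

  H_0: rank C_0 − rank ∂_1 = 10 − 9 = 1, and the invariant factors of ∂_1 are all 1, so H_0 ≅ Z.
  H_1: rank ker ∂_1 − rank ∂_2 = (15 − 9) − 2 = 4, and the invariant factors of ∂_2 are all 1, so H_1 ≅ Z^4.
  H_2: rank ker ∂_2 − rank ∂_3 = (2 − 2) − 0 = 0, and there is no ∂_3, so H_2 ≅ 0.

Hence the Betti numbers are b_0 = 1, b_1 = 4, b_2 = 0.

b_0 = 1, b_1 = 4, b_2 = 0.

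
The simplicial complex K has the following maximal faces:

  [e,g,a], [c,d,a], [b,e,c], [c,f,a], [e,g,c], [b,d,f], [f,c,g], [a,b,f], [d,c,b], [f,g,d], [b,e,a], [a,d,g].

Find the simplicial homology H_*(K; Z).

We work with the vertex ordering a < b < c < d < e < f < g. The simplices of K, each written with vertices in increasing order, are:

  0-simplices (7): a, b, c, d, e, f, g
  1-simplices (18): ab, ac, ad, ae, af, ag, bc, bd, be, bf, cd, ce, cf, cg, df, dg, eg, fg
  2-simplices (12): abe, abf, acd, acf, adg, aeg, bcd, bce, bdf, ceg, cfg, dfg

Hence C_0 ≅ Z^7, C_1 ≅ Z^18, C_2 ≅ Z^12.

∂_1: C_1 → C_0 is given by ∂[p,q] = [q] − [p].
The 7×18 boundary matrix has rank 6 and Smith normal form diag(1,1,1,1,1,1).

The boundary map ∂_2: C_2 → C_1 sends each 2-simplex [p,q,r] to [q,r] − [p,r] + [p,q]. For instance
  ∂bdf = df − bf + bd,
  ∂bcd = cd − bd + bc.
The resulting 18×12 matrix has rank 12, and its Smith normal form has invariant factors (1,1,1,1,1,1,1,1,1,1,1,2).

Computing H_k = (kernel of ∂_k) / (image of ∂_{k+1}):

  H_0: rank C_0 − rank ∂_1 = 7 − 6 = 1, and the invariant factors of ∂_1 are all 1, so H_0 ≅ Z.
  H_1: rank ker ∂_1 − rank ∂_2 = (18 − 6) − 12 = 0, and ∂_2 has invariant factor 2 > 1, so H_1 ≅ Z/2.
  H_2: rank ker ∂_2 − rank ∂_3 = (12 − 12) − 0 = 0, and there is no ∂_3, so H_2 ≅ 0.

As a check, the Euler characteristic is 7 − 18 + 12 = 1, which agrees with 1 − 0 + 0 = 1.

H_0 ≅ Z,  H_1 ≅ Z/2,  H_2 = 0.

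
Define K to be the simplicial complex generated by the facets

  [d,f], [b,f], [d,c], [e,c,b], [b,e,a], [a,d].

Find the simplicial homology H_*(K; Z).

H_0 = Z,  H_1 = Z^2,  H_2 = 0.

Fix the vertex order a < b < c < d < e < f and write every simplex with vertices in increasing order. Then dim K = 2 and the simplices of K are:

  0-simplices (6): a, b, c, d, e, f
  1-simplices (9): ab, ad, ae, bc, be, bf, cd, ce, df
  2-simplices (2): abe, bce

Hence C_0 ≅ Z^6, C_1 ≅ Z^9, C_2 ≅ Z^2.

∂_1: C_1 → C_0 is given by ∂[p,q] = [q] − [p].
The resulting 6×9 matrix has rank 5, and its Smith normal form has invariant factors (1,1,1,1,1).

∂_2: C_2 → C_1 sends each 2-simplex [p,q,r] to [q,r] − [p,r] + [p,q]. For instance
  ∂bce = ce − be + bc,
  ∂abe = be − ae + ab.
This gives a 9×2 integer matrix of rank 2; reducing to Smith normal form yields diagonal entries (1,1).

Reading off H_k = ker ∂_k / im ∂_{k+1}:

  H_0: rank C_0 − rank ∂_1 = 6 − 5 = 1, and the invariant factors of ∂_1 are all 1, so H_0 ≅ Z.
  H_1: rank ker ∂_1 − rank ∂_2 = (9 − 5) − 2 = 2, and the invariant factors of ∂_2 are all 1, so H_1 ≅ Z^2.
  H_2: rank ker ∂_2 − rank ∂_3 = (2 − 2) − 0 = 0, and there is no ∂_3, so H_2 ≅ 0.

As a check, the Euler characteristic is 6 − 9 + 2 = -1, which agrees with 1 − 2 + 0 = -1.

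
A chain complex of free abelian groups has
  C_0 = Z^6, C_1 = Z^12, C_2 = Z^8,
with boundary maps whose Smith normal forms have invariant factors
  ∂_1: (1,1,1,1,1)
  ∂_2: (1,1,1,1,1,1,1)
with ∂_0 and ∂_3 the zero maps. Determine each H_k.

H_0: b_0 = 6 − 0 − 5 = 1; torsion from ∂_1 factors > 1: none. So H_0 = Z.
H_1: b_1 = 12 − 5 − 7 = 0; torsion from ∂_2 factors > 1: none. So H_1 = 0.
H_2: b_2 = 8 − 7 − 0 = 1; torsion from ∂_3 factors > 1: none. So H_2 = Z.

H_0 = Z,  H_1 = 0,  H_2 = Z.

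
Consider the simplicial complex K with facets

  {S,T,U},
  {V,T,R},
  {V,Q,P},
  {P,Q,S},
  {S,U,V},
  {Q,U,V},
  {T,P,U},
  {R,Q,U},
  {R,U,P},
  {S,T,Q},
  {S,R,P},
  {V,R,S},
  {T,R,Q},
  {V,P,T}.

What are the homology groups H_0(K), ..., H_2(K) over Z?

H_0 = Z,  H_1 = Z^2,  H_2 = Z.

Order the vertices as P < Q < R < S < T < U < V. Listing each simplex with vertices in this order, K has dimension 2 with simplices:

  0-simplices (7): P, Q, R, S, T, U, V
  1-simplices (21): PQ, PR, PS, PT, PU, PV, QR, QS, QT, QU, QV, RS, RT, RU, RV, ST, SU, SV, TU, TV, UV
  2-simplices (14): PQS, PQV, PRS, PRU, PTU, PTV, QRT, QRU, QST, QUV, RSV, RTV, STU, SUV

so the chain groups are C_0 ≅ Z^7, C_1 ≅ Z^21, C_2 ≅ Z^14.

∂_1: C_1 → C_0 sends each edge [p,q] (with p < q) to q − p.
The 7×21 boundary matrix has rank 6 and Smith normal form diag(1,1,1,1,1,1).

∂_2: C_2 → C_1 maps a triangle to the signed sum of its edges. For instance
  ∂STU = TU − SU + ST,
  ∂PRS = RS − PS + PR.
The 21×14 boundary matrix has rank 13 and Smith normal form diag(1,1,1,1,1,1,1,1,1,1,1,1,1).

From H_k ≅ ker(∂_k) / im(∂_{k+1}) we obtain:

  H_0: rank C_0 − rank ∂_1 = 7 − 6 = 1, and the invariant factors of ∂_1 are all 1, so H_0 ≅ Z.
  H_1: rank ker ∂_1 − rank ∂_2 = (21 − 6) − 13 = 2, and the invariant factors of ∂_2 are all 1, so H_1 ≅ Z^2.
  H_2: rank ker ∂_2 − rank ∂_3 = (14 − 13) − 0 = 1, and there is no ∂_3, so H_2 ≅ Z.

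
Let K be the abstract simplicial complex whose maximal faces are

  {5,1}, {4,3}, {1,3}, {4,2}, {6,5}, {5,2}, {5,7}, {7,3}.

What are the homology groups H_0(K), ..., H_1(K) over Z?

H_0 ≅ Z,  H_1 ≅ Z^2.

K has 7 vertices, 8 edges.
rank ∂_0 = 0, rank ∂_1 = 6 ⇒ b_0 = 7 − 0 − 6 = 1; all invariant factors of ∂_1 are 1 so no torsion. So H_0 = Z.
rank ∂_1 = 6, rank ∂_2 = 0 ⇒ b_1 = 8 − 6 − 0 = 2. So H_1 = Z^2.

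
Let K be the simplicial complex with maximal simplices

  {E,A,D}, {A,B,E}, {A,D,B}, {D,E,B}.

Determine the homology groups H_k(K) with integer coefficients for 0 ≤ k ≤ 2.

Order the vertices as A < B < D < E. Listing each simplex with vertices in this order, K has dimension 2 with simplices:

  0-simplices (4): A, B, D, E
  1-simplices (6): AB, AD, AE, BD, BE, DE
  2-simplices (4): ABD, ABE, ADE, BDE

giving chain groups C_0 ≅ Z^4, C_1 ≅ Z^6, C_2 ≅ Z^4.

∂_1: C_1 → C_0 is given by ∂[p,q] = [q] − [p]. For instance
  ∂AD = D − A.
The 4×6 boundary matrix has rank 3 and Smith normal form diag(1,1,1).

Boundary ∂_2: C_2 → C_1 maps a triangle to the signed sum of its edges. For instance
  ∂ADE = DE − AE + AD,
  ∂ABE = BE − AE + AB.
This gives a 6×4 integer matrix of rank 3; reducing to Smith normal form yields diagonal entries (1,1,1).

From H_k ≅ ker(∂_k) / im(∂_{k+1}) we obtain:

  H_0: rank C_0 − rank ∂_1 = 4 − 3 = 1, and the invariant factors of ∂_1 are all 1, so H_0 ≅ Z.
  H_1: rank ker ∂_1 − rank ∂_2 = (6 − 3) − 3 = 0, and the invariant factors of ∂_2 are all 1, so H_1 ≅ 0.
  H_2: rank ker ∂_2 − rank ∂_3 = (4 − 3) − 0 = 1, and there is no ∂_3, so H_2 ≅ Z.

As a check, the Euler characteristic is 4 − 6 + 4 = 2, which agrees with 1 − 0 + 1 = 2.

H_0 ≅ Z,  H_1 = 0,  H_2 ≅ Z.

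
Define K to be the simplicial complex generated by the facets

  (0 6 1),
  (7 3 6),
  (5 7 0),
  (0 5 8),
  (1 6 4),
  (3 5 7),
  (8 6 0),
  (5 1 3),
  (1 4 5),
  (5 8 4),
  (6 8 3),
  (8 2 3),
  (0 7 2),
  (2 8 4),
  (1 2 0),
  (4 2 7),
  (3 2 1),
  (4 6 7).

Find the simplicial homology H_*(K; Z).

H_0 ≅ Z,  H_1 ≅ Z^2,  H_2 ≅ Z.

Fix the vertex order 0 < 1 < 2 < 3 < 4 < 5 < 6 < 7 < 8 and write every simplex with vertices in increasing order. Then dim K = 2 and the simplices of K are:

  0-simplices (9): [0], [1], [2], [3], [4], [5], [6], [7], [8]
  1-simplices (27): (27 of them)
  2-simplices (18): [0,1,2], [0,1,6], [0,2,7], [0,5,7], [0,5,8], [0,6,8], [1,2,3], [1,3,5], [1,4,5], [1,4,6], [2,3,8], [2,4,7], [2,4,8], [3,5,7], [3,6,7], [3,6,8], [4,5,8], [4,6,7]

so the chain groups are C_0 ≅ Z^9, C_1 ≅ Z^27, C_2 ≅ Z^18.

∂_1: C_1 → C_0 maps an edge to its endpoints' difference, ∂[p,q] = q − p.
The resulting 9×27 matrix has rank 8, and its Smith normal form has invariant factors (1,1,1,1,1,1,1,1).

The boundary map ∂_2: C_2 → C_1 maps a triangle to the signed sum of its edges. For instance
  ∂[1,4,5] = [4,5] − [1,5] + [1,4],
  ∂[0,1,2] = [1,2] − [0,2] + [0,1].
This gives a 27×18 integer matrix of rank 17; reducing to Smith normal form yields diagonal entries (1,1,1,1,1,1,1,1,1,1,1,1,1,1,1,1,1).

From H_k ≅ ker(∂_k) / im(∂_{k+1}) we obtain:

  H_0: rank C_0 − rank ∂_1 = 9 − 8 = 1, and the invariant factors of ∂_1 are all 1, so H_0 = Z.
  H_1: rank ker ∂_1 − rank ∂_2 = (27 − 8) − 17 = 2, and the invariant factors of ∂_2 are all 1, so H_1 = Z^2.
  H_2: rank ker ∂_2 − rank ∂_3 = (18 − 17) − 0 = 1, and there is no ∂_3, so H_2 = Z.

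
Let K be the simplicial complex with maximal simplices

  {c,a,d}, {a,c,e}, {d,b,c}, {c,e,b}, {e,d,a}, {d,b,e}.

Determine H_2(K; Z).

H_2 ≅ Z.

Take the total order a < b < c < d < e on the vertex set. Then K (dimension 2) consists of the simplices:

  0-simplices (5): a, b, c, d, e
  1-simplices (9): ac, ad, ae, bc, bd, be, cd, ce, de
  2-simplices (6): acd, ace, ade, bcd, bce, bde

so the chain groups are C_0 ≅ Z^5, C_1 ≅ Z^9, C_2 ≅ Z^6.

Boundary ∂_1: C_1 → C_0 is given by ∂[p,q] = [q] − [p].
As a 5×9 matrix over Z this has rank 4, with invariant factors (1,1,1,1).

Boundary ∂_2: C_2 → C_1 maps a triangle to the signed sum of its edges. For instance
  ∂acd = cd − ad + ac,
  ∂ade = de − ae + ad.
This gives a 9×6 integer matrix of rank 5; reducing to Smith normal form yields diagonal entries (1,1,1,1,1).

Reading off H_k = ker ∂_k / im ∂_{k+1}:

  H_2: rank ker ∂_2 − rank ∂_3 = (6 − 5) − 0 = 1, and there is no ∂_3, so H_2 = Z.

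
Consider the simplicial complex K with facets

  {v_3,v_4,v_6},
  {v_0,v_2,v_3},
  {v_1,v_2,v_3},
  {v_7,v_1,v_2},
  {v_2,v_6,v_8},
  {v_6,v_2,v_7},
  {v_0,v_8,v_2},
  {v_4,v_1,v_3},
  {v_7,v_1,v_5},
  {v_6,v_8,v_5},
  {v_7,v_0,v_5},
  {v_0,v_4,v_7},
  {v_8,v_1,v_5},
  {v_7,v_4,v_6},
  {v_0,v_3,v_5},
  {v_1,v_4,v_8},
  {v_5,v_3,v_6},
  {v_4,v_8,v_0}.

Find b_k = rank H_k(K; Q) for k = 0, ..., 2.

b_0 = 1, b_1 = 2, b_2 = 1.

K has 9 vertices, 27 edges, 18 triangles.
rank ∂_0 = 0, rank ∂_1 = 8 ⇒ b_0 = 9 − 0 − 8 = 1; all invariant factors of ∂_1 are 1 so no torsion. So H_0 = Z.
rank ∂_1 = 8, rank ∂_2 = 17 ⇒ b_1 = 27 − 8 − 17 = 2; all invariant factors of ∂_2 are 1 so no torsion. So H_1 = Z^2.
rank ∂_2 = 17, rank ∂_3 = 0 ⇒ b_2 = 18 − 17 − 0 = 1. So H_2 = Z.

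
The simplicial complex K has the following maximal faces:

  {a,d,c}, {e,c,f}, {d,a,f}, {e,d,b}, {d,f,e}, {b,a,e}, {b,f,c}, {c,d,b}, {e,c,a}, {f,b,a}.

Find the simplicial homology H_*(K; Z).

H_0 ≅ Z,  H_1 ≅ Z/2,  H_2 = 0.

Fix the vertex order a < b < c < d < e < f and write every simplex with vertices in increasing order. Then dim K = 2 and the simplices of K are:

  0-simplices (6): a, b, c, d, e, f
  1-simplices (15): ab, ac, ad, ae, af, bc, bd, be, bf, cd, ce, cf, de, df, ef
  2-simplices (10): abe, abf, acd, ace, adf, bcd, bcf, bde, cef, def

Hence C_0 ≅ Z^6, C_1 ≅ Z^15, C_2 ≅ Z^10.

The boundary map ∂_1: C_1 → C_0 is given by ∂[p,q] = [q] − [p]. For instance
  ∂ad = d − a.
The resulting 6×15 matrix has rank 5, and its Smith normal form has invariant factors (1,1,1,1,1).

∂_2: C_2 → C_1 acts by ∂[p,q,r] = [q,r] − [p,r] + [p,q]. For instance
  ∂bcd = cd − bd + bc,
  ∂def = ef − df + de.
The resulting 15×10 matrix has rank 10, and its Smith normal form has invariant factors (1,1,1,1,1,1,1,1,1,2).

Reading off H_k = ker ∂_k / im ∂_{k+1}:

  H_0: rank C_0 − rank ∂_1 = 6 − 5 = 1, and the invariant factors of ∂_1 are all 1, so H_0 = Z.
  H_1: rank ker ∂_1 − rank ∂_2 = (15 − 5) − 10 = 0, and ∂_2 has invariant factor 2 > 1, so H_1 = Z/2.
  H_2: rank ker ∂_2 − rank ∂_3 = (10 − 10) − 0 = 0, and there is no ∂_3, so H_2 = 0.

As a check, the Euler characteristic is 6 − 15 + 10 = 1, which agrees with 1 − 0 + 0 = 1.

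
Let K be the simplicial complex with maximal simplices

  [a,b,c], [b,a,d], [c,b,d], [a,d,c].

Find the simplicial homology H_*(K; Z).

Fix the vertex order a < b < c < d and write every simplex with vertices in increasing order. Then dim K = 2 and the simplices of K are:

  0-simplices (4): a, b, c, d
  1-simplices (6): ab, ac, ad, bc, bd, cd
  2-simplices (4): abc, abd, acd, bcd

giving chain groups C_0 ≅ Z^4, C_1 ≅ Z^6, C_2 ≅ Z^4.

∂_1: C_1 → C_0 sends each edge [p,q] (with p < q) to q − p. For instance
  ∂ad = d − a.
The resulting 4×6 matrix has rank 3, and its Smith normal form has invariant factors (1,1,1).

The boundary map ∂_2: C_2 → C_1 acts by ∂[p,q,r] = [q,r] − [p,r] + [p,q]. For instance
  ∂abc = bc − ac + ab,
  ∂abd = bd − ad + ab.
This gives a 6×4 integer matrix of rank 3; reducing to Smith normal form yields diagonal entries (1,1,1).

Now H_k = ker ∂_k / im ∂_{k+1}, so:

  H_0: rank C_0 − rank ∂_1 = 4 − 3 = 1, and the invariant factors of ∂_1 are all 1, so H_0 ≅ Z.
  H_1: rank ker ∂_1 − rank ∂_2 = (6 − 3) − 3 = 0, and the invariant factors of ∂_2 are all 1, so H_1 ≅ 0.
  H_2: rank ker ∂_2 − rank ∂_3 = (4 − 3) − 0 = 1, and there is no ∂_3, so H_2 ≅ Z.

(K is a triangulation of the 2-sphere S^2.)

H_0 = Z,  H_1 = 0,  H_2 = Z.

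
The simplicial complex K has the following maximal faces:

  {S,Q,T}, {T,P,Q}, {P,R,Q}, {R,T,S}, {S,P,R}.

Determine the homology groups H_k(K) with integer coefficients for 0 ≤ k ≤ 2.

H_0 = Z,  H_1 = Z,  H_2 = 0.

Order the vertices as P < Q < R < S < T. Listing each simplex with vertices in this order, K has dimension 2 with simplices:

  0-simplices (5): P, Q, R, S, T
  1-simplices (10): PQ, PR, PS, PT, QR, QS, QT, RS, RT, ST
  2-simplices (5): PQR, PQT, PRS, QST, RST

so the chain groups are C_0 ≅ Z^5, C_1 ≅ Z^10, C_2 ≅ Z^5.

Boundary ∂_1: C_1 → C_0 is given by ∂[p,q] = [q] − [p]. For instance
  ∂QS = S − Q.
The resulting 5×10 matrix has rank 4, and its Smith normal form has invariant factors (1,1,1,1).

Boundary ∂_2: C_2 → C_1 maps a triangle to the signed sum of its edges. For instance
  ∂RST = ST − RT + RS,
  ∂QST = ST − QT + QS.
As a 10×5 matrix over Z this has rank 5, with invariant factors (1,1,1,1,1).

Now H_k = ker ∂_k / im ∂_{k+1}, so:

  H_0: rank C_0 − rank ∂_1 = 5 − 4 = 1, and the invariant factors of ∂_1 are all 1, so H_0 = Z.
  H_1: rank ker ∂_1 − rank ∂_2 = (10 − 4) − 5 = 1, and the invariant factors of ∂_2 are all 1, so H_1 = Z.
  H_2: rank ker ∂_2 − rank ∂_3 = (5 − 5) − 0 = 0, and there is no ∂_3, so H_2 = 0.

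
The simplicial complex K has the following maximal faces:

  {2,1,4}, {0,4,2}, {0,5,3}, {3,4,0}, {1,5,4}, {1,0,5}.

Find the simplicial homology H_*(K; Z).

H_0 ≅ Z,  H_1 ≅ Z,  H_2 = 0.

We work with the vertex ordering 0 < 1 < 2 < 3 < 4 < 5. The simplices of K, each written with vertices in increasing order, are:

  0-simplices (6): [0], [1], [2], [3], [4], [5]
  1-simplices (12): [0,1], [0,2], [0,3], [0,4], [0,5], [1,2], [1,4], [1,5], [2,4], [3,4], [3,5], [4,5]
  2-simplices (6): [0,1,5], [0,2,4], [0,3,4], [0,3,5], [1,2,4], [1,4,5]

giving chain groups C_0 ≅ Z^6, C_1 ≅ Z^12, C_2 ≅ Z^6.

Boundary ∂_1: C_1 → C_0 is given by ∂[p,q] = [q] − [p].
As a 6×12 matrix over Z this has rank 5, with invariant factors (1,1,1,1,1).

Boundary ∂_2: C_2 → C_1 sends each 2-simplex [p,q,r] to [q,r] − [p,r] + [p,q]. For instance
  ∂[0,1,5] = [1,5] − [0,5] + [0,1],
  ∂[0,2,4] = [2,4] − [0,4] + [0,2].
The resulting 12×6 matrix has rank 6, and its Smith normal form has invariant factors (1,1,1,1,1,1).

Now H_k = ker ∂_k / im ∂_{k+1}, so:

  H_0: rank C_0 − rank ∂_1 = 6 − 5 = 1, and the invariant factors of ∂_1 are all 1, so H_0 = Z.
  H_1: rank ker ∂_1 − rank ∂_2 = (12 − 5) − 6 = 1, and the invariant factors of ∂_2 are all 1, so H_1 = Z.
  H_2: rank ker ∂_2 − rank ∂_3 = (6 − 6) − 0 = 0, and there is no ∂_3, so H_2 = 0.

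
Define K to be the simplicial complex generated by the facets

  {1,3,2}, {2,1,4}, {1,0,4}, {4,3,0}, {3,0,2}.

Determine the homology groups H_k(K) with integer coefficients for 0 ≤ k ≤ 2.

K has 5 vertices, 10 edges, 5 triangles.
rank ∂_0 = 0, rank ∂_1 = 4 ⇒ b_0 = 5 − 0 − 4 = 1; all invariant factors of ∂_1 are 1 so no torsion. So H_0 = Z.
rank ∂_1 = 4, rank ∂_2 = 5 ⇒ b_1 = 10 − 4 − 5 = 1; all invariant factors of ∂_2 are 1 so no torsion. So H_1 = Z.
rank ∂_2 = 5, rank ∂_3 = 0 ⇒ b_2 = 5 − 5 − 0 = 0. So H_2 = 0.

H_0 ≅ Z,  H_1 ≅ Z,  H_2 = 0.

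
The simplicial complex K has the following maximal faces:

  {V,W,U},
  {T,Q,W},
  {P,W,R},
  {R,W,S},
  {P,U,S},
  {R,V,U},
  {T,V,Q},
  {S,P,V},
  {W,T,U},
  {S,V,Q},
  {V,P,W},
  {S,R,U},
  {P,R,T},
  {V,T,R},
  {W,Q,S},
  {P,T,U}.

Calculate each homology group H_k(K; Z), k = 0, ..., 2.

H_0 = Z,  H_1 = Z^2,  H_2 = Z.

We work with the vertex ordering P < Q < R < S < T < U < V < W. The simplices of K, each written with vertices in increasing order, are:

  0-simplices (8): P, Q, R, S, T, U, V, W
  1-simplices (24): PR, PS, PT, PU, PV, PW, QS, QT, QV, QW, RS, RT, RU, RV, RW, SU, SV, SW, TU, TV, TW, UV, UW, VW
  2-simplices (16): PRT, PRW, PSU, PSV, PTU, PVW, QSV, QSW, QTV, QTW, RSU, RSW, RTV, RUV, TUW, UVW

Hence C_0 ≅ Z^8, C_1 ≅ Z^24, C_2 ≅ Z^16.

∂_1: C_1 → C_0 sends each edge [p,q] (with p < q) to q − p. For instance
  ∂SW = W − S.
As a 8×24 matrix over Z this has rank 7, with invariant factors (1,1,1,1,1,1,1).

The boundary map ∂_2: C_2 → C_1 sends each 2-simplex [p,q,r] to [q,r] − [p,r] + [p,q]. For instance
  ∂RTV = TV − RV + RT,
  ∂PVW = VW − PW + PV.
This gives a 24×16 integer matrix of rank 15; reducing to Smith normal form yields diagonal entries (1,1,1,1,1,1,1,1,1,1,1,1,1,1,1).

Reading off H_k = ker ∂_k / im ∂_{k+1}:

  H_0: rank C_0 − rank ∂_1 = 8 − 7 = 1, and the invariant factors of ∂_1 are all 1, so H_0 = Z.
  H_1: rank ker ∂_1 − rank ∂_2 = (24 − 7) − 15 = 2, and the invariant factors of ∂_2 are all 1, so H_1 = Z^2.
  H_2: rank ker ∂_2 − rank ∂_3 = (16 − 15) − 0 = 1, and there is no ∂_3, so H_2 = Z.

As a check, the Euler characteristic is 8 − 24 + 16 = 0, which agrees with 1 − 2 + 1 = 0.
(K is a triangulation of the torus T^2.)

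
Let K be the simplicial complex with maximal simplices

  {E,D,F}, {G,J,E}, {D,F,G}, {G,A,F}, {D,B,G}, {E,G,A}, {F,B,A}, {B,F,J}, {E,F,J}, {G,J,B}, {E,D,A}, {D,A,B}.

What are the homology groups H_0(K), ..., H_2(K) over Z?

Fix the vertex order A < B < D < E < F < G < J and write every simplex with vertices in increasing order. Then dim K = 2 and the simplices of K are:

  0-simplices (7): A, B, D, E, F, G, J
  1-simplices (18): AB, AD, AE, AF, AG, BD, BF, BG, BJ, DE, DF, DG, EF, EG, EJ, FG, FJ, GJ
  2-simplices (12): ABD, ABF, ADE, AEG, AFG, BDG, BFJ, BGJ, DEF, DFG, EFJ, EGJ

so the chain groups are C_0 ≅ Z^7, C_1 ≅ Z^18, C_2 ≅ Z^12.

∂_1: C_1 → C_0 maps an edge to its endpoints' difference, ∂[p,q] = q − p.
The resulting 7×18 matrix has rank 6, and its Smith normal form has invariant factors (1,1,1,1,1,1).

Boundary ∂_2: C_2 → C_1 sends each 2-simplex [p,q,r] to [q,r] − [p,r] + [p,q]. For instance
  ∂AEG = EG − AG + AE,
  ∂EFJ = FJ − EJ + EF.
The resulting 18×12 matrix has rank 12, and its Smith normal form has invariant factors (1,1,1,1,1,1,1,1,1,1,1,2).

From H_k ≅ ker(∂_k) / im(∂_{k+1}) we obtain:

  H_0: rank C_0 − rank ∂_1 = 7 − 6 = 1, and the invariant factors of ∂_1 are all 1, so H_0 = Z.
  H_1: rank ker ∂_1 − rank ∂_2 = (18 − 6) − 12 = 0, and ∂_2 has invariant factor 2 > 1, so H_1 = Z/2.
  H_2: rank ker ∂_2 − rank ∂_3 = (12 − 12) − 0 = 0, and there is no ∂_3, so H_2 = 0.

H_0 ≅ Z,  H_1 ≅ Z/2,  H_2 = 0.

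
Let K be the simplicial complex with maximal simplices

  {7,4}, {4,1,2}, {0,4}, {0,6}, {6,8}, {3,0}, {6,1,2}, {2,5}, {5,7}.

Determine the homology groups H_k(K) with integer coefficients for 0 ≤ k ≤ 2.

H_0 = Z,  H_1 = Z^2,  H_2 = 0.

Order the vertices as 0 < 1 < 2 < 3 < 4 < 5 < 6 < 7 < 8. Listing each simplex with vertices in this order, K has dimension 2 with simplices:

  0-simplices (9): [0], [1], [2], [3], [4], [5], [6], [7], [8]
  1-simplices (12): [0,3], [0,4], [0,6], [1,2], [1,4], [1,6], [2,4], [2,5], [2,6], [4,7], [5,7], [6,8]
  2-simplices (2): [1,2,4], [1,2,6]

giving chain groups C_0 ≅ Z^9, C_1 ≅ Z^12, C_2 ≅ Z^2.

∂_1: C_1 → C_0 sends each edge [p,q] (with p < q) to q − p.
This gives a 9×12 integer matrix of rank 8; reducing to Smith normal form yields diagonal entries (1,1,1,1,1,1,1,1).

∂_2: C_2 → C_1 acts by ∂[p,q,r] = [q,r] − [p,r] + [p,q]. For instance
  ∂[1,2,6] = [2,6] − [1,6] + [1,2],
  ∂[1,2,4] = [2,4] − [1,4] + [1,2].
This gives a 12×2 integer matrix of rank 2; reducing to Smith normal form yields diagonal entries (1,1).

From H_k ≅ ker(∂_k) / im(∂_{k+1}) we obtain:

  H_0: rank C_0 − rank ∂_1 = 9 − 8 = 1, and the invariant factors of ∂_1 are all 1, so H_0 = Z.
  H_1: rank ker ∂_1 − rank ∂_2 = (12 − 8) − 2 = 2, and the invariant factors of ∂_2 are all 1, so H_1 = Z^2.
  H_2: rank ker ∂_2 − rank ∂_3 = (2 − 2) − 0 = 0, and there is no ∂_3, so H_2 = 0.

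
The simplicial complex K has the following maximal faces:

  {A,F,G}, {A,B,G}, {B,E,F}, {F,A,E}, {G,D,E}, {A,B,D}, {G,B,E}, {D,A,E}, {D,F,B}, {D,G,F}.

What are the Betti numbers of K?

Order the vertices as A < B < D < E < F < G. Listing each simplex with vertices in this order, K has dimension 2 with simplices:

  0-simplices (6): A, B, D, E, F, G
  1-simplices (15): AB, AD, AE, AF, AG, BD, BE, BF, BG, DE, DF, DG, EF, EG, FG
  2-simplices (10): ABD, ABG, ADE, AEF, AFG, BDF, BEF, BEG, DEG, DFG

Hence C_0 ≅ Z^6, C_1 ≅ Z^15, C_2 ≅ Z^10.

Boundary ∂_1: C_1 → C_0 sends each edge [p,q] (with p < q) to q − p. For instance
  ∂BG = G − B.
The 6×15 boundary matrix has rank 5 and Smith normal form diag(1,1,1,1,1).

Boundary ∂_2: C_2 → C_1 maps a triangle to the signed sum of its edges. For instance
  ∂DEG = EG − DG + DE,
  ∂BEG = EG − BG + BE.
The 15×10 boundary matrix has rank 10 and Smith normal form diag(1,1,1,1,1,1,1,1,1,2).

Now H_k = ker ∂_k / im ∂_{k+1}, so:

  H_0: rank C_0 − rank ∂_1 = 6 − 5 = 1, and the invariant factors of ∂_1 are all 1, so H_0 ≅ Z.
  H_1: rank ker ∂_1 − rank ∂_2 = (15 − 5) − 10 = 0, and ∂_2 has invariant factor 2 > 1, so H_1 ≅ Z/2Z.
  H_2: rank ker ∂_2 − rank ∂_3 = (10 − 10) − 0 = 0, and there is no ∂_3, so H_2 ≅ 0.

As a check, the Euler characteristic is 6 − 15 + 10 = 1, which agrees with 1 − 0 + 0 = 1.

Hence the Betti numbers are b_0 = 1, b_1 = 0, b_2 = 0.

b_0 = 1, b_1 = 0, b_2 = 0.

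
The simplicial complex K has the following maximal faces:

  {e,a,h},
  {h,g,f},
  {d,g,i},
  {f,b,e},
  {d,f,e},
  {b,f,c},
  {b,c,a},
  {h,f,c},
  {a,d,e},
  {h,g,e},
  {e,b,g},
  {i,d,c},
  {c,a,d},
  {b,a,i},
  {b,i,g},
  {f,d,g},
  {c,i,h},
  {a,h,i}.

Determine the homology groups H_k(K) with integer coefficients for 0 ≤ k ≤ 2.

H_0 ≅ Z,  H_1 ≅ Z ⊕ Z_2,  H_2 = 0.

K has 9 vertices, 27 edges, 18 triangles.
rank ∂_0 = 0, rank ∂_1 = 8 ⇒ b_0 = 9 − 0 − 8 = 1; all invariant factors of ∂_1 are 1 so no torsion. So H_0 ≅ Z.
rank ∂_1 = 8, rank ∂_2 = 18 ⇒ b_1 = 27 − 8 − 18 = 1; ∂_2 has invariant factor(s) [2] giving torsion. So H_1 ≅ Z ⊕ Z_2.
rank ∂_2 = 18, rank ∂_3 = 0 ⇒ b_2 = 18 − 18 − 0 = 0. So H_2 ≅ 0.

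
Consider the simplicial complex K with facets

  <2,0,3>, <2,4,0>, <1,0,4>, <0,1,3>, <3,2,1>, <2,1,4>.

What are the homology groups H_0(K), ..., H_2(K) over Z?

Order the vertices as 0 < 1 < 2 < 3 < 4. Listing each simplex with vertices in this order, K has dimension 2 with simplices:

  0-simplices (5): [0], [1], [2], [3], [4]
  1-simplices (9): [0,1], [0,2], [0,3], [0,4], [1,2], [1,3], [1,4], [2,3], [2,4]
  2-simplices (6): [0,1,3], [0,1,4], [0,2,3], [0,2,4], [1,2,3], [1,2,4]

giving chain groups C_0 ≅ Z^5, C_1 ≅ Z^9, C_2 ≅ Z^6.

The boundary map ∂_1: C_1 → C_0 is given by ∂[p,q] = [q] − [p].
This gives a 5×9 integer matrix of rank 4; reducing to Smith normal form yields diagonal entries (1,1,1,1).

∂_2: C_2 → C_1 sends each 2-simplex [p,q,r] to [q,r] − [p,r] + [p,q]. For instance
  ∂[1,2,4] = [2,4] − [1,4] + [1,2],
  ∂[0,2,3] = [2,3] − [0,3] + [0,2].
This gives a 9×6 integer matrix of rank 5; reducing to Smith normal form yields diagonal entries (1,1,1,1,1).

From H_k ≅ ker(∂_k) / im(∂_{k+1}) we obtain:

  H_0: rank C_0 − rank ∂_1 = 5 − 4 = 1, and the invariant factors of ∂_1 are all 1, so H_0 ≅ Z.
  H_1: rank ker ∂_1 − rank ∂_2 = (9 − 4) − 5 = 0, and the invariant factors of ∂_2 are all 1, so H_1 ≅ 0.
  H_2: rank ker ∂_2 − rank ∂_3 = (6 − 5) − 0 = 1, and there is no ∂_3, so H_2 ≅ Z.

As a check, the Euler characteristic is 5 − 9 + 6 = 2, which agrees with 1 − 0 + 1 = 2.
(K is a triangulation of the 2-sphere S^2.)

H_0 = Z,  H_1 = 0,  H_2 = Z.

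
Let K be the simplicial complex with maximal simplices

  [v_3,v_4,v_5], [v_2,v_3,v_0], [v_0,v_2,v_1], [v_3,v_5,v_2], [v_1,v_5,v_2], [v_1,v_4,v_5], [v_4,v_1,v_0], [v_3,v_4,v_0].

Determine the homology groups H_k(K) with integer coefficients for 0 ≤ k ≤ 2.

H_0 = Z,  H_1 = 0,  H_2 = Z.

Order the vertices as v_0 < v_1 < v_2 < v_3 < v_4 < v_5. Listing each simplex with vertices in this order, K has dimension 2 with simplices:

  0-simplices (6): [v_0], [v_1], [v_2], [v_3], [v_4], [v_5]
  1-simplices (12): [v_0,v_1], [v_0,v_2], [v_0,v_3], [v_0,v_4], [v_1,v_2], [v_1,v_4], [v_1,v_5], [v_2,v_3], [v_2,v_5], [v_3,v_4], [v_3,v_5], [v_4,v_5]
  2-simplices (8): [v_0,v_1,v_2], [v_0,v_1,v_4], [v_0,v_2,v_3], [v_0,v_3,v_4], [v_1,v_2,v_5], [v_1,v_4,v_5], [v_2,v_3,v_5], [v_3,v_4,v_5]

so the chain groups are C_0 ≅ Z^6, C_1 ≅ Z^12, C_2 ≅ Z^8.

The boundary map ∂_1: C_1 → C_0 sends each edge [p,q] (with p < q) to q − p.
This gives a 6×12 integer matrix of rank 5; reducing to Smith normal form yields diagonal entries (1,1,1,1,1).

Boundary ∂_2: C_2 → C_1 sends each 2-simplex [p,q,r] to [q,r] − [p,r] + [p,q]. For instance
  ∂[v_0,v_1,v_4] = [v_1,v_4] − [v_0,v_4] + [v_0,v_1],
  ∂[v_0,v_1,v_2] = [v_1,v_2] − [v_0,v_2] + [v_0,v_1].
This gives a 12×8 integer matrix of rank 7; reducing to Smith normal form yields diagonal entries (1,1,1,1,1,1,1).

From H_k ≅ ker(∂_k) / im(∂_{k+1}) we obtain:

  H_0: rank C_0 − rank ∂_1 = 6 − 5 = 1, and the invariant factors of ∂_1 are all 1, so H_0 = Z.
  H_1: rank ker ∂_1 − rank ∂_2 = (12 − 5) − 7 = 0, and the invariant factors of ∂_2 are all 1, so H_1 = 0.
  H_2: rank ker ∂_2 − rank ∂_3 = (8 − 7) − 0 = 1, and there is no ∂_3, so H_2 = Z.

As a check, the Euler characteristic is 6 − 12 + 8 = 2, which agrees with 1 − 0 + 1 = 2.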